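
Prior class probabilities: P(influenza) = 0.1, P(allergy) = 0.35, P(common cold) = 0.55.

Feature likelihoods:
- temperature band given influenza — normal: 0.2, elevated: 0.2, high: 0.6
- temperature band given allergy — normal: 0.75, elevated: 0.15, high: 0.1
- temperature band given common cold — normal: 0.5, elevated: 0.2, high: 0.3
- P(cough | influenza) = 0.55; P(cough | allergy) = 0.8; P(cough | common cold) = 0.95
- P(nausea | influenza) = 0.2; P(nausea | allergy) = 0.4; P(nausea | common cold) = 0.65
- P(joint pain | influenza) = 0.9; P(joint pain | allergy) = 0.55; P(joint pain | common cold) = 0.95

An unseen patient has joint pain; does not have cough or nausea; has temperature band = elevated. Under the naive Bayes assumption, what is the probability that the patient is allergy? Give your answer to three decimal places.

influenza: 0.1 × 0.2 × (1−0.55) × (1−0.2) × 0.9 = 0.00648
allergy: 0.35 × 0.15 × (1−0.8) × (1−0.4) × 0.55 = 0.003465
common cold: 0.55 × 0.2 × (1−0.95) × (1−0.65) × 0.95 = 0.00182875
P(allergy | x) = 0.003465 / 0.01177375 ≈ 0.294

0.294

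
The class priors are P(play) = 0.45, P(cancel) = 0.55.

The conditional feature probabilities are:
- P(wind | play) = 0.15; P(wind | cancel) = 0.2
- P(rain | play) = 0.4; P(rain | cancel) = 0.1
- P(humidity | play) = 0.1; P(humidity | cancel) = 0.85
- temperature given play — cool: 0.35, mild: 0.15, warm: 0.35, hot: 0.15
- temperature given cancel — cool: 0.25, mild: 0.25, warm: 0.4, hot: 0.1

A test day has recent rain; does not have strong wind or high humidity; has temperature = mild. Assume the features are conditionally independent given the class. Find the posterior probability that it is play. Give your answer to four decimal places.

0.9260

play: 0.45 × (1−0.15) × 0.4 × (1−0.1) × 0.15 = 0.020655
cancel: 0.55 × (1−0.2) × 0.1 × (1−0.85) × 0.25 = 0.00165
P(play | x) = 0.020655 / 0.022305 ≈ 0.9260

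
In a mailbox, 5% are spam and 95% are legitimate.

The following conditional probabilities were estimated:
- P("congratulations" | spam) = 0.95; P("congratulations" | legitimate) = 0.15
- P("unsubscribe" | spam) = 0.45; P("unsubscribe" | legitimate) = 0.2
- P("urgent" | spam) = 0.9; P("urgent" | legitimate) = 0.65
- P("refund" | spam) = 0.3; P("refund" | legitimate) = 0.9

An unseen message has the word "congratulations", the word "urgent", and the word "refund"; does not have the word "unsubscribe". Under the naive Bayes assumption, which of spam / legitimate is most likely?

spam: 0.05 × 0.95 × (1−0.45) × 0.9 × 0.3 = 0.00705375
legitimate: 0.95 × 0.15 × (1−0.2) × 0.65 × 0.9 = 0.06669
Highest score → legitimate.

legitimate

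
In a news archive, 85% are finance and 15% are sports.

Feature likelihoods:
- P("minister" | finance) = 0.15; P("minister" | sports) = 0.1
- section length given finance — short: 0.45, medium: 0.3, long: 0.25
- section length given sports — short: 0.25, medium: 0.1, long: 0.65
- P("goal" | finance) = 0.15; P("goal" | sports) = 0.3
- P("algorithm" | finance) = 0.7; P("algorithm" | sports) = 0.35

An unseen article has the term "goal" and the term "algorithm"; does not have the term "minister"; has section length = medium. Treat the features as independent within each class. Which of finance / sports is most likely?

finance

finance: 0.85 × (1−0.15) × 0.3 × 0.15 × 0.7 = 0.02275875
sports: 0.15 × (1−0.1) × 0.1 × 0.3 × 0.35 = 0.0014175
Highest score → finance.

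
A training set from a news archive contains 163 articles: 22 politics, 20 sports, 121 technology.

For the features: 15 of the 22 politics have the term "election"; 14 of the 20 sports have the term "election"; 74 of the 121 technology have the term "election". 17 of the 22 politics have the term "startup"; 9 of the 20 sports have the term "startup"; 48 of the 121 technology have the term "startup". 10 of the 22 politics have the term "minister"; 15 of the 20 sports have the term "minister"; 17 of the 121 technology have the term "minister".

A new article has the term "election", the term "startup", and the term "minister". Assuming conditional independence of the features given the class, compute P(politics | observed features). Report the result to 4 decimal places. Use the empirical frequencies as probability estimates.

0.3732

politics: (22/163) × (15/22) × (17/22) × (10/22) ≈ 0.0323227
sports: (20/163) × (14/20) × (9/20) × (15/20) ≈ 0.0289877
technology: (121/163) × (74/121) × (48/121) × (17/121) ≈ 0.0253025
P(politics | x) = 0.0323227 / 0.0866129 ≈ 0.3732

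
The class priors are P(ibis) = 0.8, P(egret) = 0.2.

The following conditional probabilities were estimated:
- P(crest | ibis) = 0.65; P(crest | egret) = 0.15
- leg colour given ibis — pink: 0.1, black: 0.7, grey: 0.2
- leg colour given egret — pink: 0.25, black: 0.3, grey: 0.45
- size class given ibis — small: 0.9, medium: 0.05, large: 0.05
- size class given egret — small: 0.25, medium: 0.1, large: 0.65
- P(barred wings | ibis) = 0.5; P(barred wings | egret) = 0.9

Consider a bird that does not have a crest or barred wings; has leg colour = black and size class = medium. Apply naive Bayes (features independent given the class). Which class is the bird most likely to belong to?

ibis

ibis: 0.8 × (1−0.65) × 0.7 × 0.05 × (1−0.5) = 0.0049
egret: 0.2 × (1−0.15) × 0.3 × 0.1 × (1−0.9) = 0.00051
Highest score → ibis.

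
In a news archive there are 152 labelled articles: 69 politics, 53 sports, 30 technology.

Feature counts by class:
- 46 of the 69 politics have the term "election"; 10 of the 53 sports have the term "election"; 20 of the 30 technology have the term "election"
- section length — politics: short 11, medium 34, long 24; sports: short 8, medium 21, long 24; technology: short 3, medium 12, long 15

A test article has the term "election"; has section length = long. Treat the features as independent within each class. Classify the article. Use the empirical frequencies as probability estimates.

politics: (69/152) × (46/69) × (24/69) ≈ 0.105263
sports: (53/152) × (10/53) × (24/53) ≈ 0.0297915
technology: (30/152) × (20/30) × (15/30) ≈ 0.0657895
Highest score → politics.

politics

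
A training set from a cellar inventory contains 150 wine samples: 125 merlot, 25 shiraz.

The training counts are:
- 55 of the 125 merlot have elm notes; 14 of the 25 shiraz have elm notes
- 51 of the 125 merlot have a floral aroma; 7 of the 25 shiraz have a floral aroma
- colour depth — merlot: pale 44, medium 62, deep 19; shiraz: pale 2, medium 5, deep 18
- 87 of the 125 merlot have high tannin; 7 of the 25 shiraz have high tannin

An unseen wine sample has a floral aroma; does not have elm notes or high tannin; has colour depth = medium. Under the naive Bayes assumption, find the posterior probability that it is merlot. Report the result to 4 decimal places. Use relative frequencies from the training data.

0.9066

merlot: (125/150) × (70/125) × (51/125) × (62/125) × (38/125) = 0.0287092736
shiraz: (25/150) × (11/25) × (7/25) × (5/25) × (18/25) = 0.0029568
P(merlot | x) = 0.0287092736 / 0.0316660736 ≈ 0.9066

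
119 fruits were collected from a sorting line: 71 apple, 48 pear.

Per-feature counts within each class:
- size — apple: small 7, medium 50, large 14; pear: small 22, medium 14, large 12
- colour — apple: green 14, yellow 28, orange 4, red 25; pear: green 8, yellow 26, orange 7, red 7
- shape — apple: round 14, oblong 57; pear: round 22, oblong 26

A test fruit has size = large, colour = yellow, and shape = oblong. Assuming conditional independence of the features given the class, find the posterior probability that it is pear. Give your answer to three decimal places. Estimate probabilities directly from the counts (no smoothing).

apple: (71/119) × (14/71) × (28/71) × (57/71) ≈ 0.0372475
pear: (48/119) × (12/48) × (26/48) × (26/48) ≈ 0.0295868
P(pear | x) = 0.0295868 / 0.0668343 ≈ 0.443

0.443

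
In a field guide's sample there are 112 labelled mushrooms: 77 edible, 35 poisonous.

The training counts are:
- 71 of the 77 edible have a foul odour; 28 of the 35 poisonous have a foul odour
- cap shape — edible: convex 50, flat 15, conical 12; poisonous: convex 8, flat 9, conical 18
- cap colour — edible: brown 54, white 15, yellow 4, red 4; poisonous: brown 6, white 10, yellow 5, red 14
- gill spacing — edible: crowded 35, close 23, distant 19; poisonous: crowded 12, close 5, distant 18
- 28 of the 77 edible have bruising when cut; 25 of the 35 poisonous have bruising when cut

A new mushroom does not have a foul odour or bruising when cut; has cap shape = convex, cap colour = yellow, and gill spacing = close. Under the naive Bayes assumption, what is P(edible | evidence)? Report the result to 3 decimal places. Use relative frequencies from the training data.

edible: (77/112) × (6/77) × (50/77) × (4/77) × (23/77) × (49/77) ≈ 0.000343498
poisonous: (35/112) × (7/35) × (8/35) × (5/35) × (5/35) × (10/35) ≈ 0.0000832986
P(edible | x) = 0.000343498 / 0.0004267966 ≈ 0.805

0.805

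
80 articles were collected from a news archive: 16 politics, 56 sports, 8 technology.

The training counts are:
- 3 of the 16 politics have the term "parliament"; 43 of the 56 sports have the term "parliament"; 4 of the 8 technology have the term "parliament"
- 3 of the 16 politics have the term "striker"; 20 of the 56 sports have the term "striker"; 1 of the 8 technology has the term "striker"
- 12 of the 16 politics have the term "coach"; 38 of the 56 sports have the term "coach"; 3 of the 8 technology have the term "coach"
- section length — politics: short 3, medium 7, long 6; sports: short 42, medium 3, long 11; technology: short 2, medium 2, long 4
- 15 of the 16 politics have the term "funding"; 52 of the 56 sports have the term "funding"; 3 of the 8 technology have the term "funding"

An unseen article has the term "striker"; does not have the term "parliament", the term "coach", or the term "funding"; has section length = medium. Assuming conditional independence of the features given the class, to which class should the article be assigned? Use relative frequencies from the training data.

technology

politics: (16/80) × (13/16) × (3/16) × (4/16) × (7/16) × (1/16) = 0.000208282470703125
sports: (56/80) × (13/56) × (20/56) × (18/56) × (3/56) × (4/56) ≈ 0.0000713814
technology: (8/80) × (4/8) × (1/8) × (5/8) × (2/8) × (5/8) = 0.0006103515625
Highest score → technology.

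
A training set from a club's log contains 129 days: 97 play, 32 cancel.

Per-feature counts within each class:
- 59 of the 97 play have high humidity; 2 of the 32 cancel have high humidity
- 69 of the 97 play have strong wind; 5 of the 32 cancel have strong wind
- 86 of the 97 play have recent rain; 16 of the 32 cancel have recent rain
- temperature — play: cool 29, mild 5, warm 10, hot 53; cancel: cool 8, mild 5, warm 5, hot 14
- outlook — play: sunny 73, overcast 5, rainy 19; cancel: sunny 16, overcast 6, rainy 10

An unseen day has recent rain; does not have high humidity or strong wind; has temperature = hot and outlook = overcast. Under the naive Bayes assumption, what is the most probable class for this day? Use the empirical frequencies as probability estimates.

play: (97/129) × (38/97) × (28/97) × (86/97) × (53/97) × (5/97) ≈ 0.00212329
cancel: (32/129) × (30/32) × (27/32) × (16/32) × (14/32) × (6/32) ≈ 0.00804812
Highest score → cancel.

cancel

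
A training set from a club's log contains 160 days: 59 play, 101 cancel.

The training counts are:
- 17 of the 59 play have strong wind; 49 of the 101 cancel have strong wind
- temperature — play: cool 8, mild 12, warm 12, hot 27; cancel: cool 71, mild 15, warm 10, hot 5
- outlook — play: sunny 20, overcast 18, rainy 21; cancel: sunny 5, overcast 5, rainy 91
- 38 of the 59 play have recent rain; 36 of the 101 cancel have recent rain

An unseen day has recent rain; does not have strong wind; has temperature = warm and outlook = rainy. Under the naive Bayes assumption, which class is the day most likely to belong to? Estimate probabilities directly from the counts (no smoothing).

play: (59/160) × (42/59) × (12/59) × (21/59) × (38/59) ≈ 0.0122393
cancel: (101/160) × (52/101) × (10/101) × (91/101) × (36/101) ≈ 0.0103339
Highest score → play.

play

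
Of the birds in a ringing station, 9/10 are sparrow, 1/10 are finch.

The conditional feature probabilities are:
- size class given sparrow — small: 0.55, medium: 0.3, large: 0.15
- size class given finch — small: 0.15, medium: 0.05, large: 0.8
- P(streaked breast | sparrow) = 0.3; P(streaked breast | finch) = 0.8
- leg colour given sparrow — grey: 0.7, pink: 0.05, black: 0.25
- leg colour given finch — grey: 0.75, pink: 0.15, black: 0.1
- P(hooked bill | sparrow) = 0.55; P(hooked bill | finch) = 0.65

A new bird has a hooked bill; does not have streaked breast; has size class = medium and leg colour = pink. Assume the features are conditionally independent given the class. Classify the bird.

sparrow: 0.9 × 0.3 × (1−0.3) × 0.05 × 0.55 = 0.0051975
finch: 0.1 × 0.05 × (1−0.8) × 0.15 × 0.65 = 0.0000975
Highest score → sparrow.

sparrow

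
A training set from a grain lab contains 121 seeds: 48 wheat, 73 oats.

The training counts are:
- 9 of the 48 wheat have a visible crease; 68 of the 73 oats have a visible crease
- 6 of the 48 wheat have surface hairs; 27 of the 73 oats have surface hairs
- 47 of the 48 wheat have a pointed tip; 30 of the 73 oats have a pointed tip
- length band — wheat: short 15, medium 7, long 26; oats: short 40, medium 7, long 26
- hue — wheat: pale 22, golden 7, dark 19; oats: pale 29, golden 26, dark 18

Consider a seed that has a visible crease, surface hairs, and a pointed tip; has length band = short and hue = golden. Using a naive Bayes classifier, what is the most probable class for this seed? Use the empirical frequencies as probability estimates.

wheat: (48/121) × (9/48) × (6/48) × (47/48) × (15/48) × (7/48) ≈ 0.000414888
oats: (73/121) × (68/73) × (27/73) × (30/73) × (40/73) × (26/73) ≈ 0.0166706
Highest score → oats.

oats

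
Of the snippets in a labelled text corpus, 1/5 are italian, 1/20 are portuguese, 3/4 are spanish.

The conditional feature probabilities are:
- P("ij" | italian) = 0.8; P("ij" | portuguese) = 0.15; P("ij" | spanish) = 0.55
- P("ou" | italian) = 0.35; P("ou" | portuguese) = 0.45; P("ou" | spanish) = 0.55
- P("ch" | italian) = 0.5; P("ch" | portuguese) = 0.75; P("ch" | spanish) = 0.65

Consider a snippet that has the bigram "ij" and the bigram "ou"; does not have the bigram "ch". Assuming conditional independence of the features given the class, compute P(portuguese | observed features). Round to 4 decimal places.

italian: 0.2 × 0.8 × 0.35 × (1−0.5) = 0.028
portuguese: 0.05 × 0.15 × 0.45 × (1−0.75) = 0.00084375
spanish: 0.75 × 0.55 × 0.55 × (1−0.65) = 0.07940625
P(portuguese | x) = 0.00084375 / 0.10825 ≈ 0.0078

0.0078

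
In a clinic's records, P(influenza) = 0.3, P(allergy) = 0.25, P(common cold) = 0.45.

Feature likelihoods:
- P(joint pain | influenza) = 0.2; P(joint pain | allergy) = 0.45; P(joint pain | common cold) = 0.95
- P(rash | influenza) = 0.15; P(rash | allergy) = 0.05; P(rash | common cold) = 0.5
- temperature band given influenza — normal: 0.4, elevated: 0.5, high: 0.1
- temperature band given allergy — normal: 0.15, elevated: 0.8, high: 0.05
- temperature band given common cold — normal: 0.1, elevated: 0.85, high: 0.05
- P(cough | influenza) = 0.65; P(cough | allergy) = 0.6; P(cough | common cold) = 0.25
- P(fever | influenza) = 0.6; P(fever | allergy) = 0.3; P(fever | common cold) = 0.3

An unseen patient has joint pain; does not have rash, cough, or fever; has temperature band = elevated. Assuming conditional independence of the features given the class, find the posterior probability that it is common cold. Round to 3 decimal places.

influenza: 0.3 × 0.2 × (1−0.15) × 0.5 × (1−0.65) × (1−0.6) = 0.00357
allergy: 0.25 × 0.45 × (1−0.05) × 0.8 × (1−0.6) × (1−0.3) = 0.02394
common cold: 0.45 × 0.95 × (1−0.5) × 0.85 × (1−0.25) × (1−0.3) = 0.0953859375
P(common cold | x) = 0.0953859375 / 0.1228959375 ≈ 0.776

0.776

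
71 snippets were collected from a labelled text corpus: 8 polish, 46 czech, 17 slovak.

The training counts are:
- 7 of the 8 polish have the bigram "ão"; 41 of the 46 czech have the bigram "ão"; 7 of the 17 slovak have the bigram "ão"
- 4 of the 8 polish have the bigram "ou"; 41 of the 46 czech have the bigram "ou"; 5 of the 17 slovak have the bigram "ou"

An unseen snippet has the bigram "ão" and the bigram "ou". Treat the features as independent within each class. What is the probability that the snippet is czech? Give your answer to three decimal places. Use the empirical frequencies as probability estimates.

0.868

polish: (8/71) × (7/8) × (4/8) ≈ 0.0492958
czech: (46/71) × (41/46) × (41/46) ≈ 0.514697
slovak: (17/71) × (7/17) × (5/17) ≈ 0.0289975
P(czech | x) = 0.514697 / 0.5929903 ≈ 0.868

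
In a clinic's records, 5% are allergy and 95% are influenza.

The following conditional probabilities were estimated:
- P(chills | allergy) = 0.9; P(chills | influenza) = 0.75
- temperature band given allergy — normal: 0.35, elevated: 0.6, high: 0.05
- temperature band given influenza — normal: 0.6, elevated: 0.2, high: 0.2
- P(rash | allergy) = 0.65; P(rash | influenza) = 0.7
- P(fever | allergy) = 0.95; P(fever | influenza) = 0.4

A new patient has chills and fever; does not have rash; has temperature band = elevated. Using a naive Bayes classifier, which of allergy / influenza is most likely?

allergy: 0.05 × 0.9 × 0.6 × (1−0.65) × 0.95 = 0.0089775
influenza: 0.95 × 0.75 × 0.2 × (1−0.7) × 0.4 = 0.0171
Highest score → influenza.

influenza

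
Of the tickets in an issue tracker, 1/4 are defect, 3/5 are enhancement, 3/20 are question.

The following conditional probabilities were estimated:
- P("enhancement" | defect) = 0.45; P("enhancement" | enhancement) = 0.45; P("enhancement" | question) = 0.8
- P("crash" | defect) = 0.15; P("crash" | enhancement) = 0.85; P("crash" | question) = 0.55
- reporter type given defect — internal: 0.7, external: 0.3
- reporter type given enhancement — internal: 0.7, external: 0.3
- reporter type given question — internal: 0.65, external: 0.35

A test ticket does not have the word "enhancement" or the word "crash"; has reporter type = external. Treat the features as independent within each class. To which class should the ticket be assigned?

defect: 0.25 × (1−0.45) × (1−0.15) × 0.3 = 0.0350625
enhancement: 0.6 × (1−0.45) × (1−0.85) × 0.3 = 0.01485
question: 0.15 × (1−0.8) × (1−0.55) × 0.35 = 0.004725
Highest score → defect.

defect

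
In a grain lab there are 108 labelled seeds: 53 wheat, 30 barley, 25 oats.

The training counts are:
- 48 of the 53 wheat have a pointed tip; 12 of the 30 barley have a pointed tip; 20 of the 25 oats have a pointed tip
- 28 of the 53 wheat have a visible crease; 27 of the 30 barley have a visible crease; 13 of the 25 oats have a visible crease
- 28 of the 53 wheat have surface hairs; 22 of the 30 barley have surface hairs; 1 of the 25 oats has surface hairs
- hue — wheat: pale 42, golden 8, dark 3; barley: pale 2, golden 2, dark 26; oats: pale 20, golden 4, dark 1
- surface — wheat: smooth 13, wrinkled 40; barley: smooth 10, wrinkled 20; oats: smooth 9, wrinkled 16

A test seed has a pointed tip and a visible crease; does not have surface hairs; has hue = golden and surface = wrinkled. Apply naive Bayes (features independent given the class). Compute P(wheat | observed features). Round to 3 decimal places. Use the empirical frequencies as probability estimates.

0.542

wheat: (53/108) × (48/53) × (28/53) × (25/53) × (8/53) × (40/53) ≈ 0.0126172
barley: (30/108) × (12/30) × (27/30) × (8/30) × (2/30) × (20/30) ≈ 0.00118519
oats: (25/108) × (20/25) × (13/25) × (24/25) × (4/25) × (16/25) ≈ 0.00946631
P(wheat | x) = 0.0126172 / 0.0232687 ≈ 0.542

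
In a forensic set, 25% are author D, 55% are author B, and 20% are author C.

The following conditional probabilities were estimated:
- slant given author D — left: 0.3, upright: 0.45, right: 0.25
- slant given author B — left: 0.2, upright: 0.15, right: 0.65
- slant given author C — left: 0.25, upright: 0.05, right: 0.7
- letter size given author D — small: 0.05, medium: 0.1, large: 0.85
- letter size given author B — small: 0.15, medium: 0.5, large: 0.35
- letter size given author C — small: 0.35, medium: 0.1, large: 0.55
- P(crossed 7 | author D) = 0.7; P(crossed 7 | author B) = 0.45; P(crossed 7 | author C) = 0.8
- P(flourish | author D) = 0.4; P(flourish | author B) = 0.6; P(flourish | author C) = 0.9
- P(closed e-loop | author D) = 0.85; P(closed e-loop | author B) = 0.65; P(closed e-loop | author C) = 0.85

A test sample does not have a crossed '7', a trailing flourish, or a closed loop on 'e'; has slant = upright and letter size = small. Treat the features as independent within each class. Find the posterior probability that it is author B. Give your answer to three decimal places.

author D: 0.25 × 0.45 × 0.05 × (1−0.7) × (1−0.4) × (1−0.85) = 0.000151875
author B: 0.55 × 0.15 × 0.15 × (1−0.45) × (1−0.6) × (1−0.65) = 0.000952875
author C: 0.2 × 0.05 × 0.35 × (1−0.8) × (1−0.9) × (1−0.85) = 0.0000105
P(author B | x) = 0.000952875 / 0.00111525 ≈ 0.854

0.854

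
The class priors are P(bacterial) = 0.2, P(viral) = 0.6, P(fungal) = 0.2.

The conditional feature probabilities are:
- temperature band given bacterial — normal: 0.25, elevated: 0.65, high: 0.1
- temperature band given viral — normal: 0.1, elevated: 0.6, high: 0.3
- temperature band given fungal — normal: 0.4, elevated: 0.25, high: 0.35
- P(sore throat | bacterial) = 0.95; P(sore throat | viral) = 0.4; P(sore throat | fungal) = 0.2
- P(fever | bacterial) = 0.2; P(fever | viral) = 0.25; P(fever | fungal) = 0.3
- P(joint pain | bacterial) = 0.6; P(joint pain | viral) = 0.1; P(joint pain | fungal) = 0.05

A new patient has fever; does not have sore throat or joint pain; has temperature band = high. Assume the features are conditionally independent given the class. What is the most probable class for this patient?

viral

bacterial: 0.2 × 0.1 × (1−0.95) × 0.2 × (1−0.6) = 0.00008
viral: 0.6 × 0.3 × (1−0.4) × 0.25 × (1−0.1) = 0.0243
fungal: 0.2 × 0.35 × (1−0.2) × 0.3 × (1−0.05) = 0.01596
Highest score → viral.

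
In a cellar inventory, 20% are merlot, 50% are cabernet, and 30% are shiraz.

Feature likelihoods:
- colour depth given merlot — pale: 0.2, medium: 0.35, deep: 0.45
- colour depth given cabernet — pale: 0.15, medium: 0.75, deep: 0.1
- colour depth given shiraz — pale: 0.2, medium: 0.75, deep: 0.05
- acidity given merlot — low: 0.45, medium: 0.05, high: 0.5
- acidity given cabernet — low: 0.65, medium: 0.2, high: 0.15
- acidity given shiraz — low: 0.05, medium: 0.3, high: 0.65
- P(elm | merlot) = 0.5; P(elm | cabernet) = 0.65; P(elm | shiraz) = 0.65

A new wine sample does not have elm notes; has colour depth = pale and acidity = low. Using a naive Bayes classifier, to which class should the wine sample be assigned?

cabernet

merlot: 0.2 × 0.2 × 0.45 × (1−0.5) = 0.009
cabernet: 0.5 × 0.15 × 0.65 × (1−0.65) = 0.0170625
shiraz: 0.3 × 0.2 × 0.05 × (1−0.65) = 0.00105
Highest score → cabernet.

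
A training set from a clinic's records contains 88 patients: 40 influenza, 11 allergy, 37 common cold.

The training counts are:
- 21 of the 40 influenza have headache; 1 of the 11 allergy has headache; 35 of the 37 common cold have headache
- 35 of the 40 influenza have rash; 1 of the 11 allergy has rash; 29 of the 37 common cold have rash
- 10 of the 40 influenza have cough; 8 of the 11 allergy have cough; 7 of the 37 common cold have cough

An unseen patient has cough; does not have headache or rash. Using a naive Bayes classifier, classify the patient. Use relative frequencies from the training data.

influenza: (40/88) × (19/40) × (5/40) × (10/40) ≈ 0.00674716
allergy: (11/88) × (10/11) × (10/11) × (8/11) ≈ 0.0751315
common cold: (37/88) × (2/37) × (8/37) × (7/37) ≈ 0.000929677
Highest score → allergy.

allergy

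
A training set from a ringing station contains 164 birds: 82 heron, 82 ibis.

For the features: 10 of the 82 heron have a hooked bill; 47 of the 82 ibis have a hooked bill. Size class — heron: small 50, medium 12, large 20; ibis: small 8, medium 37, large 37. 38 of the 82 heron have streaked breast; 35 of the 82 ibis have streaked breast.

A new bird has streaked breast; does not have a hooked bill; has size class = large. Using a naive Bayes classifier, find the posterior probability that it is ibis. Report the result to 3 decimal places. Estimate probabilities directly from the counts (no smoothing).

0.453

heron: (82/164) × (72/82) × (20/82) × (38/82) ≈ 0.049622
ibis: (82/164) × (35/82) × (37/82) × (35/82) ≈ 0.0411023
P(ibis | x) = 0.0411023 / 0.0907243 ≈ 0.453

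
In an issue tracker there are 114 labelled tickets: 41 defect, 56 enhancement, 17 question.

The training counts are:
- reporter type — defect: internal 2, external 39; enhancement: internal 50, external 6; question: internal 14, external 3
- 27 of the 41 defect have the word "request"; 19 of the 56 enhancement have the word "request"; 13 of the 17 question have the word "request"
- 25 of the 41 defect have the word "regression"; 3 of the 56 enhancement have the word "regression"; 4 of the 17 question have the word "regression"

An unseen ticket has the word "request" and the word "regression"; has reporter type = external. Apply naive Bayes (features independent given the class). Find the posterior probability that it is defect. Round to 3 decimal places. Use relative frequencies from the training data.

defect: (41/114) × (39/41) × (27/41) × (25/41) ≈ 0.137371
enhancement: (56/114) × (6/56) × (19/56) × (3/56) ≈ 0.000956633
question: (17/114) × (3/17) × (13/17) × (4/17) ≈ 0.00473502
P(defect | x) = 0.137371 / 0.143062653 ≈ 0.960

0.960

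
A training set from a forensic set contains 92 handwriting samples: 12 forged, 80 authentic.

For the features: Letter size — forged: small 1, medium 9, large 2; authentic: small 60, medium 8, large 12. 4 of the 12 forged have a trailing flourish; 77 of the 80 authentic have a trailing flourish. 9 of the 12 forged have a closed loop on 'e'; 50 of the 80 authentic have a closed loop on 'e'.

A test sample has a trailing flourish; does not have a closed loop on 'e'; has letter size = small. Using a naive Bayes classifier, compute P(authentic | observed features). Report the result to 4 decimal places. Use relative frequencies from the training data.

forged: (12/92) × (1/12) × (4/12) × (3/12) ≈ 0.000905797
authentic: (80/92) × (60/80) × (77/80) × (30/80) ≈ 0.235394
P(authentic | x) = 0.235394 / 0.236299797 ≈ 0.9962

0.9962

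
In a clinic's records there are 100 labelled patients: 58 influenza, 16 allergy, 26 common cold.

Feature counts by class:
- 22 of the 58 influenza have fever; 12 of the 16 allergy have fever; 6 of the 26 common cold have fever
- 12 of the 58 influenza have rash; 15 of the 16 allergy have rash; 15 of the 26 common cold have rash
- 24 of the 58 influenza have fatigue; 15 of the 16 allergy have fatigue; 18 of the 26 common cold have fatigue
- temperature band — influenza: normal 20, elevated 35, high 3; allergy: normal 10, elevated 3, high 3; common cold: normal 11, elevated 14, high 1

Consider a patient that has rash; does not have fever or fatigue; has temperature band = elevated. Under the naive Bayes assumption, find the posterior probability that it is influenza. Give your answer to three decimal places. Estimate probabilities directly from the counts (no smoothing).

0.574

influenza: (58/100) × (36/58) × (12/58) × (34/58) × (35/58) ≈ 0.0263479
allergy: (16/100) × (4/16) × (15/16) × (1/16) × (3/16) = 0.000439453125
common cold: (26/100) × (20/26) × (15/26) × (8/26) × (14/26) ≈ 0.019117
P(influenza | x) = 0.0263479 / 0.045904353125 ≈ 0.574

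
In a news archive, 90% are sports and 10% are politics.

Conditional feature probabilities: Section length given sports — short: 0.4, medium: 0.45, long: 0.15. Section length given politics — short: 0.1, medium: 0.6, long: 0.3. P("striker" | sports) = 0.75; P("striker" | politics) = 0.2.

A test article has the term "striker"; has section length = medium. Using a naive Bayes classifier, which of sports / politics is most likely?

sports: 0.9 × 0.45 × 0.75 = 0.30375
politics: 0.1 × 0.6 × 0.2 = 0.012
Highest score → sports.

sports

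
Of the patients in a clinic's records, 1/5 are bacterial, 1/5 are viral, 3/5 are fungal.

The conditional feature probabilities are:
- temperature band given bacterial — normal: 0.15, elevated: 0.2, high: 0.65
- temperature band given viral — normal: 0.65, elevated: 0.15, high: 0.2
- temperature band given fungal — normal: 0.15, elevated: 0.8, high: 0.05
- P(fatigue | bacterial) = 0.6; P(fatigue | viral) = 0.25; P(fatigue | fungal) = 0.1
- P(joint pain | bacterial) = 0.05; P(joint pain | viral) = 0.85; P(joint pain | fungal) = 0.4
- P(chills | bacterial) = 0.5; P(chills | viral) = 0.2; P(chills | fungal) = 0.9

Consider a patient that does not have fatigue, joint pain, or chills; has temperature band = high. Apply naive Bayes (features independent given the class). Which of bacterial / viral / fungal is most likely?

bacterial

bacterial: 0.2 × 0.65 × (1−0.6) × (1−0.05) × (1−0.5) = 0.0247
viral: 0.2 × 0.2 × (1−0.25) × (1−0.85) × (1−0.2) = 0.0036
fungal: 0.6 × 0.05 × (1−0.1) × (1−0.4) × (1−0.9) = 0.00162
Highest score → bacterial.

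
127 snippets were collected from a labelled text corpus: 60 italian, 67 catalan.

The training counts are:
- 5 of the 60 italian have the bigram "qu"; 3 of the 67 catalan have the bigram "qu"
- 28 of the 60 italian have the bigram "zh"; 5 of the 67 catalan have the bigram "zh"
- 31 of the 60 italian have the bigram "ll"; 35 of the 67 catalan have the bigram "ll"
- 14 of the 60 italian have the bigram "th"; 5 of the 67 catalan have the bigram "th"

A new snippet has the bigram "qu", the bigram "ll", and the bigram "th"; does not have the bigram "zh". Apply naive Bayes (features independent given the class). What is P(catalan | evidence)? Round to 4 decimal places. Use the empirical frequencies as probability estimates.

0.2519

italian: (60/127) × (5/60) × (32/60) × (31/60) × (14/60) ≈ 0.00253135
catalan: (67/127) × (3/67) × (62/67) × (35/67) × (5/67) ≈ 0.000852163
P(catalan | x) = 0.000852163 / 0.003383513 ≈ 0.2519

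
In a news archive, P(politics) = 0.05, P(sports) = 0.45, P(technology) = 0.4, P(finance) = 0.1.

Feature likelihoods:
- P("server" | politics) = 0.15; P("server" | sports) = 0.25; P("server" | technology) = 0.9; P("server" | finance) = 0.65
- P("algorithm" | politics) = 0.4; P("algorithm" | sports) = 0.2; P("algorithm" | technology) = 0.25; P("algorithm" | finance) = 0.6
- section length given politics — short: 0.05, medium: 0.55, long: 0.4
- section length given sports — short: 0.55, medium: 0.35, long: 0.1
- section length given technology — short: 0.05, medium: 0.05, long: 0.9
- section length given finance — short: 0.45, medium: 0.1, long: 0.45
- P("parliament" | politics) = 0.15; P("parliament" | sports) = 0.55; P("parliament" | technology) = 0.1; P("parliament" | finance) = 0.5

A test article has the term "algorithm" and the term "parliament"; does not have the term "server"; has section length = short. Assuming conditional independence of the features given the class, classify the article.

politics: 0.05 × (1−0.15) × 0.4 × 0.05 × 0.15 = 0.0001275
sports: 0.45 × (1−0.25) × 0.2 × 0.55 × 0.55 = 0.02041875
technology: 0.4 × (1−0.9) × 0.25 × 0.05 × 0.1 = 0.00005
finance: 0.1 × (1−0.65) × 0.6 × 0.45 × 0.5 = 0.004725
Highest score → sports.

sports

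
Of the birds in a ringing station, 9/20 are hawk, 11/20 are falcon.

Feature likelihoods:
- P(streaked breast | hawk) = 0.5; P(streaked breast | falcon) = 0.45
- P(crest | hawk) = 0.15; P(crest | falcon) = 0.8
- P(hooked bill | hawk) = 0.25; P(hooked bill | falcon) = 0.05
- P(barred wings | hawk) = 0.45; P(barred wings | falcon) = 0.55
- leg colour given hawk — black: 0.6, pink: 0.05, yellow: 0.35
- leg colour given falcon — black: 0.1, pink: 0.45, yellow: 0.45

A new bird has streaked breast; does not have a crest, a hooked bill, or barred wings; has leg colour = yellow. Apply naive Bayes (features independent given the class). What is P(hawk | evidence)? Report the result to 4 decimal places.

0.7436

hawk: 0.45 × 0.5 × (1−0.15) × (1−0.25) × (1−0.45) × 0.35 = 0.02761171875
falcon: 0.55 × 0.45 × (1−0.8) × (1−0.05) × (1−0.55) × 0.45 = 0.0095225625
P(hawk | x) = 0.02761171875 / 0.03713428125 ≈ 0.7436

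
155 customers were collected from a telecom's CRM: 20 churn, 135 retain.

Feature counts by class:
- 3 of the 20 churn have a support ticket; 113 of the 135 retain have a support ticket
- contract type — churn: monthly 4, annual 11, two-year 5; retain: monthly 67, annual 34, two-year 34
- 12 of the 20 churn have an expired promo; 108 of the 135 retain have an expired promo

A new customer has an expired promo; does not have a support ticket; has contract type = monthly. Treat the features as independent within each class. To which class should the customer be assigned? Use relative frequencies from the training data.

retain

churn: (20/155) × (17/20) × (4/20) × (12/20) ≈ 0.0131613
retain: (135/155) × (22/135) × (67/135) × (108/135) ≈ 0.0563536
Highest score → retain.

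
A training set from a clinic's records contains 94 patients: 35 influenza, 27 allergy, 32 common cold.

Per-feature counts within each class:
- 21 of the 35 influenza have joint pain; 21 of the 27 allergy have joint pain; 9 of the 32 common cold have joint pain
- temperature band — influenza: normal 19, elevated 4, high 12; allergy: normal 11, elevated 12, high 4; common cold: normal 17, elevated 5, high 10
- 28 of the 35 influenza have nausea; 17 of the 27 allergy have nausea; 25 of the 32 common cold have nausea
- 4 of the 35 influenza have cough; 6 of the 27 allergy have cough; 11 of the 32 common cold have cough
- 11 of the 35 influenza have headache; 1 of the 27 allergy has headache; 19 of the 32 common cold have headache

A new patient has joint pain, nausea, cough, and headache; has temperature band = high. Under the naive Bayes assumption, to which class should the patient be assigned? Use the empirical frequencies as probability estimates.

influenza: (35/94) × (21/35) × (12/35) × (28/35) × (4/35) × (11/35) ≈ 0.00220096
allergy: (27/94) × (21/27) × (4/27) × (17/27) × (6/27) × (1/27) ≈ 0.000171513
common cold: (32/94) × (9/32) × (10/32) × (25/32) × (11/32) × (19/32) ≈ 0.00477091
Highest score → common cold.

common cold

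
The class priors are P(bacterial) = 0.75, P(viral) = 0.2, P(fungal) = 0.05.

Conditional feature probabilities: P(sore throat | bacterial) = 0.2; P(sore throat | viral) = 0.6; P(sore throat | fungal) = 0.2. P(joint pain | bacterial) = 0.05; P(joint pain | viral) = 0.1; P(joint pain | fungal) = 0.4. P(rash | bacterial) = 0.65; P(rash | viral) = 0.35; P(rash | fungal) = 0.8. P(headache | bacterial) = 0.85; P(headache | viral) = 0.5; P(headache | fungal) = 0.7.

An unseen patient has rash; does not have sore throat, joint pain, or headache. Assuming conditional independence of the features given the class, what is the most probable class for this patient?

bacterial

bacterial: 0.75 × (1−0.2) × (1−0.05) × 0.65 × (1−0.85) = 0.055575
viral: 0.2 × (1−0.6) × (1−0.1) × 0.35 × (1−0.5) = 0.0126
fungal: 0.05 × (1−0.2) × (1−0.4) × 0.8 × (1−0.7) = 0.00576
Highest score → bacterial.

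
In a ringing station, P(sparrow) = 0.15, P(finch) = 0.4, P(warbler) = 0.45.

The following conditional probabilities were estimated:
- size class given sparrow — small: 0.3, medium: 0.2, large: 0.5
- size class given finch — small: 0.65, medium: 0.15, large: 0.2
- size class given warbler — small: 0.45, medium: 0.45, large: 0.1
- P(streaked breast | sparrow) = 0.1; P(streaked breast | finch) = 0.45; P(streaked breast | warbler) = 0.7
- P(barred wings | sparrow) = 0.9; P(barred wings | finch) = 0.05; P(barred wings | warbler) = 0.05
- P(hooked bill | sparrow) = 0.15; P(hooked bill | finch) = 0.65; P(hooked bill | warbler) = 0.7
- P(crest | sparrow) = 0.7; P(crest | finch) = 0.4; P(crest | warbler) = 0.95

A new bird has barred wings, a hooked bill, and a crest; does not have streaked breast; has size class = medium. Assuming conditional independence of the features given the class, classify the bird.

sparrow

sparrow: 0.15 × 0.2 × (1−0.1) × 0.9 × 0.15 × 0.7 = 0.0025515
finch: 0.4 × 0.15 × (1−0.45) × 0.05 × 0.65 × 0.4 = 0.000429
warbler: 0.45 × 0.45 × (1−0.7) × 0.05 × 0.7 × 0.95 = 0.0020199375
Highest score → sparrow.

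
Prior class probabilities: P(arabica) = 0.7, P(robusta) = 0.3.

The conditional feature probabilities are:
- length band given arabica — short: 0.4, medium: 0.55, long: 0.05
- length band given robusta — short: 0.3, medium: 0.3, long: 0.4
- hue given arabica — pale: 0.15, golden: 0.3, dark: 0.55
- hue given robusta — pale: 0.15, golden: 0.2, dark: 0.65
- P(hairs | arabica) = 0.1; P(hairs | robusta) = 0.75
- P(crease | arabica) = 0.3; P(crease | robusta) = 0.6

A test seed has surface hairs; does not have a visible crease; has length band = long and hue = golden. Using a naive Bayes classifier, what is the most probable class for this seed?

arabica: 0.7 × 0.05 × 0.3 × 0.1 × (1−0.3) = 0.000735
robusta: 0.3 × 0.4 × 0.2 × 0.75 × (1−0.6) = 0.0072
Highest score → robusta.

robusta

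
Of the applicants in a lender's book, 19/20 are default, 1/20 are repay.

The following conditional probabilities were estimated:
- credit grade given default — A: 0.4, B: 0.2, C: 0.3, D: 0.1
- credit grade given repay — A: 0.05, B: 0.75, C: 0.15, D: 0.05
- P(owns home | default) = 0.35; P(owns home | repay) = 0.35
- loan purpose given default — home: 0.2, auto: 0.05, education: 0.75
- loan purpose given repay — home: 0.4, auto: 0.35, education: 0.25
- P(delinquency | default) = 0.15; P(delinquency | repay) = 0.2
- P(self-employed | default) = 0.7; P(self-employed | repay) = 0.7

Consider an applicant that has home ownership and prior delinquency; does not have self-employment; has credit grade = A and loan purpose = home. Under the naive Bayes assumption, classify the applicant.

default

default: 0.95 × 0.4 × 0.35 × 0.2 × 0.15 × (1−0.7) = 0.001197
repay: 0.05 × 0.05 × 0.35 × 0.4 × 0.2 × (1−0.7) = 0.000021
Highest score → default.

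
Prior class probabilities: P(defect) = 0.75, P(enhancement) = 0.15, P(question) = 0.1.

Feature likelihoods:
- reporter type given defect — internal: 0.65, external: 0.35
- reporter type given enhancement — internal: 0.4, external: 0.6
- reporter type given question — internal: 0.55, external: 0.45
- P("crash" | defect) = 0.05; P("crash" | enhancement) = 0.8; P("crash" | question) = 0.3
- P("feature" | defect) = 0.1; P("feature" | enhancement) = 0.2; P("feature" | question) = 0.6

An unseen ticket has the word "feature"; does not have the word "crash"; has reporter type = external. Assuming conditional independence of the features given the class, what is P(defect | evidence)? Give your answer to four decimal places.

defect: 0.75 × 0.35 × (1−0.05) × 0.1 = 0.0249375
enhancement: 0.15 × 0.6 × (1−0.8) × 0.2 = 0.0036
question: 0.1 × 0.45 × (1−0.3) × 0.6 = 0.0189
P(defect | x) = 0.0249375 / 0.0474375 ≈ 0.5257

0.5257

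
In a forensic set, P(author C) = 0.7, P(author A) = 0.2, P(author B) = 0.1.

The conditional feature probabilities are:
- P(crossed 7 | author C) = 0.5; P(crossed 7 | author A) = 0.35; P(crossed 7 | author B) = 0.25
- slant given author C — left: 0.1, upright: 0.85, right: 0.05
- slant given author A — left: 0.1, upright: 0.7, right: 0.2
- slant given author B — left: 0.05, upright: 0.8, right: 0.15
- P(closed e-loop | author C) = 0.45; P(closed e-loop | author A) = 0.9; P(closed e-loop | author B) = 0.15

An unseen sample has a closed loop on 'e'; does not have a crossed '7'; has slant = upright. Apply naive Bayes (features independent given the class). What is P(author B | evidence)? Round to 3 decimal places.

0.040

author C: 0.7 × (1−0.5) × 0.85 × 0.45 = 0.133875
author A: 0.2 × (1−0.35) × 0.7 × 0.9 = 0.0819
author B: 0.1 × (1−0.25) × 0.8 × 0.15 = 0.009
P(author B | x) = 0.009 / 0.224775 ≈ 0.040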